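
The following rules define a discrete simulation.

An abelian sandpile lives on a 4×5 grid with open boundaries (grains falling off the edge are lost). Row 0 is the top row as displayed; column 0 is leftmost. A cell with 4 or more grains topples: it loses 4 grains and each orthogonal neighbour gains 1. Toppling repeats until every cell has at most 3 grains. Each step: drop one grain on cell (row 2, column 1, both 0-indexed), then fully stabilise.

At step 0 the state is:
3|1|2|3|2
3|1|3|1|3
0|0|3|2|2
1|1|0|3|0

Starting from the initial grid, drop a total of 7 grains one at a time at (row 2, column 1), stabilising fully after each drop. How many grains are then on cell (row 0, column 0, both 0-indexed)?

step 0: 3|1|2|3|2
3|1|3|1|3
0|0|3|2|2
1|1|0|3|0
step 1: 3|1|2|3|2
3|1|3|1|3
0|1|3|2|2
1|1|0|3|0
step 2: 3|1|2|3|2
3|1|3|1|3
0|2|3|2|2
1|1|0|3|0
step 3: 3|1|2|3|2
3|1|3|1|3
0|3|3|2|2
1|1|0|3|0
step 4: 3|1|3|3|2
3|3|0|2|3
1|1|1|3|2
1|2|1|3|0
step 5: 3|1|3|3|2
3|3|0|2|3
1|2|1|3|2
1|2|1|3|0
step 6: 3|1|3|3|2
3|3|0|2|3
1|3|1|3|2
1|2|1|3|0
step 7: 0|3|3|3|2
1|1|1|2|3
3|1|2|3|2
1|3|1|3|0

0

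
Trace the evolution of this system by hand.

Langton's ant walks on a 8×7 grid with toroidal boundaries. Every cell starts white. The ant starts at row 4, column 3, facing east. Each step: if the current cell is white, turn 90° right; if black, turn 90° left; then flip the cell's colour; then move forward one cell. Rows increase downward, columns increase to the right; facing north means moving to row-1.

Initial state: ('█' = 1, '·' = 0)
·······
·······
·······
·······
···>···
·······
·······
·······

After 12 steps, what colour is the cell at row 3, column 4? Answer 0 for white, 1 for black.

k=0  ·······
·······
·······
·······
···>···
·······
·······
·······
k=1  ·······
·······
·······
·······
···█···
···v···
·······
·······
k=2  ·······
·······
·······
·······
···█···
··<█···
·······
·······
k=3  ·······
·······
·······
·······
··^█···
··██···
·······
·······
k=4  ·······
·······
·······
·······
··█>···
··██···
·······
·······
k=5  ·······
·······
·······
···^···
··█····
··██···
·······
·······
k=6  ·······
·······
·······
···█>··
··█····
··██···
·······
·······
k=7  ·······
·······
·······
···██··
··█·v··
··██···
·······
·······
k=8  ·······
·······
·······
···██··
··█<█··
··██···
·······
·······
k=9  ·······
·······
·······
···^█··
··███··
··██···
·······
·······
k=10  ·······
·······
·······
··<·█··
··███··
··██···
·······
·······
k=11  ·······
·······
··^····
··█·█··
··███··
··██···
·······
·······
k=12  ·······
·······
··█>···
··█·█··
··███··
··██···
·······
·······

1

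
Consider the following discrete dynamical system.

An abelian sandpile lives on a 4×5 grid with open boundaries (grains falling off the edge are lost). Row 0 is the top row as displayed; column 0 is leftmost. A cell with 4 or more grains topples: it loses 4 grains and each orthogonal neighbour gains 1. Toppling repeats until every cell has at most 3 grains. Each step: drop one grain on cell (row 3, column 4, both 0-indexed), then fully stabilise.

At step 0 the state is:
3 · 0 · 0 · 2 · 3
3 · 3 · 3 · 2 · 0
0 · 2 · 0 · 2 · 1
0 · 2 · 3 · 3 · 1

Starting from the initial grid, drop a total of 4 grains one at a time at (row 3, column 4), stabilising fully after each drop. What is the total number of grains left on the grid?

gen 0: 3 · 0 · 0 · 2 · 3
3 · 3 · 3 · 2 · 0
0 · 2 · 0 · 2 · 1
0 · 2 · 3 · 3 · 1
gen 1: 3 · 0 · 0 · 2 · 3
3 · 3 · 3 · 2 · 0
0 · 2 · 0 · 2 · 1
0 · 2 · 3 · 3 · 2
gen 2: 3 · 0 · 0 · 2 · 3
3 · 3 · 3 · 2 · 0
0 · 2 · 0 · 2 · 1
0 · 2 · 3 · 3 · 3
gen 3: 3 · 0 · 0 · 2 · 3
3 · 3 · 3 · 2 · 0
0 · 2 · 1 · 3 · 2
0 · 3 · 0 · 1 · 1
gen 4: 3 · 0 · 0 · 2 · 3
3 · 3 · 3 · 2 · 0
0 · 2 · 1 · 3 · 2
0 · 3 · 0 · 1 · 2

33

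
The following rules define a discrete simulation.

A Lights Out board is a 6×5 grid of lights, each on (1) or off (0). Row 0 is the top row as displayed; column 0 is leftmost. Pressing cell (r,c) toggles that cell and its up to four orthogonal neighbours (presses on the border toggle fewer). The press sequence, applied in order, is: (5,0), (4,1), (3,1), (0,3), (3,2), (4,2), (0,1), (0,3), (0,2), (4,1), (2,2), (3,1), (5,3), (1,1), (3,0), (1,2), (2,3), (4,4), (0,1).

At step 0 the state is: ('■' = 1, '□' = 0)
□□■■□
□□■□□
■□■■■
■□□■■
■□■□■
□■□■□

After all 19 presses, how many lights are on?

12

k=0  □□■■□
□□■□□
■□■■■
■□□■■
■□■□■
□■□■□
k=1  □□■■□
□□■□□
■□■■■
■□□■■
□□■□■
■□□■□
k=2  □□■■□
□□■□□
■□■■■
■■□■■
■■□□■
■■□■□
k=3  □□■■□
□□■□□
■■■■■
□□■■■
■□□□■
■■□■□
k=4  □□□□■
□□■■□
■■■■■
□□■■■
■□□□■
■■□■□
k=5  □□□□■
□□■■□
■■□■■
□■□□■
■□■□■
■■□■□
k=6  □□□□■
□□■■□
■■□■■
□■■□■
■■□■■
■■■■□
k=7  ■■■□■
□■■■□
■■□■■
□■■□■
■■□■■
■■■■□
k=8  ■■□■□
□■■□□
■■□■■
□■■□■
■■□■■
■■■■□
k=9  ■□■□□
□■□□□
■■□■■
□■■□■
■■□■■
■■■■□
k=10  ■□■□□
□■□□□
■■□■■
□□■□■
□□■■■
■□■■□
k=11  ■□■□□
□■■□□
■□■□■
□□□□■
□□■■■
■□■■□
k=12  ■□■□□
□■■□□
■■■□■
■■■□■
□■■■■
■□■■□
k=13  ■□■□□
□■■□□
■■■□■
■■■□■
□■■□■
■□□□■
k=14  ■■■□□
■□□□□
■□■□■
■■■□■
□■■□■
■□□□■
k=15  ■■■□□
■□□□□
□□■□■
□□■□■
■■■□■
■□□□■
k=16  ■■□□□
■■■■□
□□□□■
□□■□■
■■■□■
■□□□■
k=17  ■■□□□
■■■□□
□□■■□
□□■■■
■■■□■
■□□□■
k=18  ■■□□□
■■■□□
□□■■□
□□■■□
■■■■□
■□□□□
k=19  □□■□□
■□■□□
□□■■□
□□■■□
■■■■□
■□□□□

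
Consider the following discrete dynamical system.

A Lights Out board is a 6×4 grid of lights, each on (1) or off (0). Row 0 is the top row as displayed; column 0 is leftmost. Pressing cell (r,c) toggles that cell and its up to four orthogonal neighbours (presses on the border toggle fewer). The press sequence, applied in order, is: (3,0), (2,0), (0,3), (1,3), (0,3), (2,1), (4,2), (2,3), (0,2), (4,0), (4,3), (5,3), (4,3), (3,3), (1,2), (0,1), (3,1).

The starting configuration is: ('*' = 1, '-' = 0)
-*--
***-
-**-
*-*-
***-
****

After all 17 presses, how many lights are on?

12

step 0: -*--
***-
-**-
*-*-
***-
****
step 1: -*--
***-
***-
-**-
-**-
****
step 2: -*--
-**-
--*-
***-
-**-
****
step 3: -***
-***
--*-
***-
-**-
****
step 4: -**-
-*--
--**
***-
-**-
****
step 5: -*-*
-*-*
--**
***-
-**-
****
step 6: -*-*
---*
**-*
*-*-
-**-
****
step 7: -*-*
---*
**-*
*---
---*
**-*
step 8: -*-*
----
***-
*--*
---*
**-*
step 9: --*-
--*-
***-
*--*
---*
**-*
step 10: --*-
--*-
***-
---*
**-*
-*-*
step 11: --*-
--*-
***-
----
***-
-*--
step 12: --*-
--*-
***-
----
****
-***
step 13: --*-
--*-
***-
---*
**--
-**-
step 14: --*-
--*-
****
--*-
**-*
-**-
step 15: ----
-*-*
**-*
--*-
**-*
-**-
step 16: ***-
---*
**-*
--*-
**-*
-**-
step 17: ***-
---*
*--*
**--
*--*
-**-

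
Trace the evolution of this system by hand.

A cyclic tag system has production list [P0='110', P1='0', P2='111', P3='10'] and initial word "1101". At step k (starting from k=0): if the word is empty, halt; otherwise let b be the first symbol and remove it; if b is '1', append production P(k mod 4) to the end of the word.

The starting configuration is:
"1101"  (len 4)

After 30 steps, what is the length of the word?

19

k=0  "1101"  (len 4)
k=1  "101110"  (len 6)
k=2  "011100"  (len 6)
k=3  "11100"  (len 5)
k=4  "110010"  (len 6)
k=5  "10010110"  (len 8)
k=6  "00101100"  (len 8)
k=7  "0101100"  (len 7)
k=8  "101100"  (len 6)
k=9  "01100110"  (len 8)
k=10  "1100110"  (len 7)
k=11  "100110111"  (len 9)
k=12  "0011011110"  (len 10)
k=13  "011011110"  (len 9)
k=14  "11011110"  (len 8)
k=15  "1011110111"  (len 10)
k=16  "01111011110"  (len 11)
k=17  "1111011110"  (len 10)
k=18  "1110111100"  (len 10)
k=19  "110111100111"  (len 12)
k=20  "1011110011110"  (len 13)
k=21  "011110011110110"  (len 15)
k=22  "11110011110110"  (len 14)
k=23  "1110011110110111"  (len 16)
k=24  "11001111011011110"  (len 17)
k=25  "1001111011011110110"  (len 19)
k=26  "0011110110111101100"  (len 19)
k=27  "011110110111101100"  (len 18)
k=28  "11110110111101100"  (len 17)
k=29  "1110110111101100110"  (len 19)
k=30  "1101101111011001100"  (len 19)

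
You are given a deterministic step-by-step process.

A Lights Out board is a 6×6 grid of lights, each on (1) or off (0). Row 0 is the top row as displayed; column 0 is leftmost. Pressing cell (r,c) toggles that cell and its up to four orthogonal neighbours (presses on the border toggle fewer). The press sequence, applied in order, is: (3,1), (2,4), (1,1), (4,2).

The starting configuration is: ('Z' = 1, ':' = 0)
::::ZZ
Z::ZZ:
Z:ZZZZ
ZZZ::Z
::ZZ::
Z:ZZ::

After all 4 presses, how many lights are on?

t=0: ::::ZZ
Z::ZZ:
Z:ZZZZ
ZZZ::Z
::ZZ::
Z:ZZ::
t=1: ::::ZZ
Z::ZZ:
ZZZZZZ
:::::Z
:ZZZ::
Z:ZZ::
t=2: ::::ZZ
Z::Z::
ZZZ:::
::::ZZ
:ZZZ::
Z:ZZ::
t=3: :Z::ZZ
:ZZZ::
Z:Z:::
::::ZZ
:ZZZ::
Z:ZZ::
t=4: :Z::ZZ
:ZZZ::
Z:Z:::
::Z:ZZ
::::::
Z::Z::

13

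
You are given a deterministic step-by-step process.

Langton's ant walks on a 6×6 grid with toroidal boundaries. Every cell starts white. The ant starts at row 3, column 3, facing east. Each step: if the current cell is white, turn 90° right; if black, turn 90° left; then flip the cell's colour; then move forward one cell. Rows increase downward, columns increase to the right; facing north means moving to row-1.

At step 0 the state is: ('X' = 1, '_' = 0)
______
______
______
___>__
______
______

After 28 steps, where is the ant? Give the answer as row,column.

1,1

step 0: ______
______
______
___>__
______
______
step 1: ______
______
______
___X__
___v__
______
step 2: ______
______
______
___X__
__<X__
______
step 3: ______
______
______
__^X__
__XX__
______
step 4: ______
______
______
__X>__
__XX__
______
step 5: ______
______
___^__
__X___
__XX__
______
step 6: ______
______
___X>_
__X___
__XX__
______
step 7: ______
______
___XX_
__X_v_
__XX__
______
step 8: ______
______
___XX_
__X<X_
__XX__
______
step 9: ______
______
___^X_
__XXX_
__XX__
______
step 10: ______
______
__<_X_
__XXX_
__XX__
______
step 11: ______
__^___
__X_X_
__XXX_
__XX__
______
step 12: ______
__X>__
__X_X_
__XXX_
__XX__
______
step 13: ______
__XX__
__XvX_
__XXX_
__XX__
______
step 14: ______
__XX__
__<XX_
__XXX_
__XX__
______
step 15: ______
__XX__
___XX_
__vXX_
__XX__
______
step 16: ______
__XX__
___XX_
___>X_
__XX__
______
step 17: ______
__XX__
___^X_
____X_
__XX__
______
step 18: ______
__XX__
__<_X_
____X_
__XX__
______
step 19: ______
__^X__
__X_X_
____X_
__XX__
______
step 20: ______
_<_X__
__X_X_
____X_
__XX__
______
step 21: _^____
_X_X__
__X_X_
____X_
__XX__
______
step 22: _X>___
_X_X__
__X_X_
____X_
__XX__
______
step 23: _XX___
_XvX__
__X_X_
____X_
__XX__
______
step 24: _XX___
_<XX__
__X_X_
____X_
__XX__
______
step 25: _XX___
__XX__
_vX_X_
____X_
__XX__
______
step 26: _XX___
__XX__
<XX_X_
____X_
__XX__
______
step 27: _XX___
^_XX__
XXX_X_
____X_
__XX__
______
step 28: _XX___
X>XX__
XXX_X_
____X_
__XX__
______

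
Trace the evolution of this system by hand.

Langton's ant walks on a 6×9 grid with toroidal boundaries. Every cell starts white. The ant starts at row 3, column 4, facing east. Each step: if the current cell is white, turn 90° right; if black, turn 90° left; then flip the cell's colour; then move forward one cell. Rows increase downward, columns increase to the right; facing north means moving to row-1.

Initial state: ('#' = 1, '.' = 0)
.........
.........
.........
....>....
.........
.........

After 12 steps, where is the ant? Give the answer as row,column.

step 0: .........
.........
.........
....>....
.........
.........
step 1: .........
.........
.........
....#....
....v....
.........
step 2: .........
.........
.........
....#....
...<#....
.........
step 3: .........
.........
.........
...^#....
...##....
.........
step 4: .........
.........
.........
...#>....
...##....
.........
step 5: .........
.........
....^....
...#.....
...##....
.........
step 6: .........
.........
....#>...
...#.....
...##....
.........
step 7: .........
.........
....##...
...#.v...
...##....
.........
step 8: .........
.........
....##...
...#<#...
...##....
.........
step 9: .........
.........
....^#...
...###...
...##....
.........
step 10: .........
.........
...<.#...
...###...
...##....
.........
step 11: .........
...^.....
...#.#...
...###...
...##....
.........
step 12: .........
...#>....
...#.#...
...###...
...##....
.........

1,4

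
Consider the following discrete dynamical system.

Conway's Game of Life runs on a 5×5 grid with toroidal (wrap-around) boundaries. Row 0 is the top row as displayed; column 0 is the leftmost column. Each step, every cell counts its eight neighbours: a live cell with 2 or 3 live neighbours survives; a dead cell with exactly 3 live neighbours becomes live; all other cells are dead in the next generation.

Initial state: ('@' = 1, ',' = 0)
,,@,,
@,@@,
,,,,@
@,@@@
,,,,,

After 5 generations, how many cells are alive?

2

[0] ,,@,,
@,@@,
,,,,@
@,@@@
,,,,,
[1] ,@@@,
,@@@@
,,,,,
@,,@@
,@@,@
[2] ,,,,,
@@,,@
,@,,,
@@@@@
,,,,,
[3] @,,,,
@@,,,
,,,,,
@@@@@
@@@@@
[4] ,,,@,
@@,,,
,,,@,
,,,,,
,,,,,
[5] ,,,,,
,,@,@
,,,,,
,,,,,
,,,,,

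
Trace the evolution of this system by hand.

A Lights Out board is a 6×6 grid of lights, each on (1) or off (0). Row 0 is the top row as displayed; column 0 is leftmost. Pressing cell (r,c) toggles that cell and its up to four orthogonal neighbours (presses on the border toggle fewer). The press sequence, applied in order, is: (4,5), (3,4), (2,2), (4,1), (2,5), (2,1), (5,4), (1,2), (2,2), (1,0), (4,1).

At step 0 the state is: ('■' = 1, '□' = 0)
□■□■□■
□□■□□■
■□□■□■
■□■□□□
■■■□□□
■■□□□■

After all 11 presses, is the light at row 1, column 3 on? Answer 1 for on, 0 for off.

1

k=0  □■□■□■
□□■□□■
■□□■□■
■□■□□□
■■■□□□
■■□□□■
k=1  □■□■□■
□□■□□■
■□□■□■
■□■□□■
■■■□■■
■■□□□□
k=2  □■□■□■
□□■□□■
■□□■■■
■□■■■□
■■■□□■
■■□□□□
k=3  □■□■□■
□□□□□■
■■■□■■
■□□■■□
■■■□□■
■■□□□□
k=4  □■□■□■
□□□□□■
■■■□■■
■■□■■□
□□□□□■
■□□□□□
k=5  □■□■□■
□□□□□□
■■■□□□
■■□■■■
□□□□□■
■□□□□□
k=6  □■□■□■
□■□□□□
□□□□□□
■□□■■■
□□□□□■
■□□□□□
k=7  □■□■□■
□■□□□□
□□□□□□
■□□■■■
□□□□■■
■□□■■■
k=8  □■■■□■
□□■■□□
□□■□□□
■□□■■■
□□□□■■
■□□■■■
k=9  □■■■□■
□□□■□□
□■□■□□
■□■■■■
□□□□■■
■□□■■■
k=10  ■■■■□■
■■□■□□
■■□■□□
■□■■■■
□□□□■■
■□□■■■
k=11  ■■■■□■
■■□■□□
■■□■□□
■■■■■■
■■■□■■
■■□■■■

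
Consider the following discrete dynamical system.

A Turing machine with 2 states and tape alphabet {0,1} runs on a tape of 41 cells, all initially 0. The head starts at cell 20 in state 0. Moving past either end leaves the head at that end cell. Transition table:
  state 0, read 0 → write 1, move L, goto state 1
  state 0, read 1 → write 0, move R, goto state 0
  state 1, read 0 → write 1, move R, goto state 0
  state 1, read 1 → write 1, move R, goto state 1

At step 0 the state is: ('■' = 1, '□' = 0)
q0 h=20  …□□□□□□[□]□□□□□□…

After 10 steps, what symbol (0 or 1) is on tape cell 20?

1

gen 0: q0 h=20  …□□□□□□[□]□□□□□□…
gen 1: q1 h=19  …□□□□□□[□]■□□□□□…
gen 2: q0 h=20  …□□□□□■[■]□□□□□□…
gen 3: q0 h=21  …□□□□■□[□]□□□□□□…
gen 4: q1 h=20  …□□□□□■[□]■□□□□□…
gen 5: q0 h=21  …□□□□■■[■]□□□□□□…
gen 6: q0 h=22  …□□□■■□[□]□□□□□□…
gen 7: q1 h=21  …□□□□■■[□]■□□□□□…
gen 8: q0 h=22  …□□□■■■[■]□□□□□□…
gen 9: q0 h=23  …□□■■■□[□]□□□□□□…
gen 10: q1 h=22  …□□□■■■[□]■□□□□□…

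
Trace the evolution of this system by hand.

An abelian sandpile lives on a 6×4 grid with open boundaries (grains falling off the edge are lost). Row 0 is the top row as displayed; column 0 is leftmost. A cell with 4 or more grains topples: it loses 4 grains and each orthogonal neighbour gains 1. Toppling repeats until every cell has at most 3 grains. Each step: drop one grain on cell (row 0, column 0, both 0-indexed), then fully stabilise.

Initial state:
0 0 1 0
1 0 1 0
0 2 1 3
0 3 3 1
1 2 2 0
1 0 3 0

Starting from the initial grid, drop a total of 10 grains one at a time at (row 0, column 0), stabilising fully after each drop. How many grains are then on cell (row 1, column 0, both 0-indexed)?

3

step 0: 0 0 1 0
1 0 1 0
0 2 1 3
0 3 3 1
1 2 2 0
1 0 3 0
step 1: 1 0 1 0
1 0 1 0
0 2 1 3
0 3 3 1
1 2 2 0
1 0 3 0
step 2: 2 0 1 0
1 0 1 0
0 2 1 3
0 3 3 1
1 2 2 0
1 0 3 0
step 3: 3 0 1 0
1 0 1 0
0 2 1 3
0 3 3 1
1 2 2 0
1 0 3 0
step 4: 0 1 1 0
2 0 1 0
0 2 1 3
0 3 3 1
1 2 2 0
1 0 3 0
step 5: 1 1 1 0
2 0 1 0
0 2 1 3
0 3 3 1
1 2 2 0
1 0 3 0
step 6: 2 1 1 0
2 0 1 0
0 2 1 3
0 3 3 1
1 2 2 0
1 0 3 0
step 7: 3 1 1 0
2 0 1 0
0 2 1 3
0 3 3 1
1 2 2 0
1 0 3 0
step 8: 0 2 1 0
3 0 1 0
0 2 1 3
0 3 3 1
1 2 2 0
1 0 3 0
step 9: 1 2 1 0
3 0 1 0
0 2 1 3
0 3 3 1
1 2 2 0
1 0 3 0
step 10: 2 2 1 0
3 0 1 0
0 2 1 3
0 3 3 1
1 2 2 0
1 0 3 0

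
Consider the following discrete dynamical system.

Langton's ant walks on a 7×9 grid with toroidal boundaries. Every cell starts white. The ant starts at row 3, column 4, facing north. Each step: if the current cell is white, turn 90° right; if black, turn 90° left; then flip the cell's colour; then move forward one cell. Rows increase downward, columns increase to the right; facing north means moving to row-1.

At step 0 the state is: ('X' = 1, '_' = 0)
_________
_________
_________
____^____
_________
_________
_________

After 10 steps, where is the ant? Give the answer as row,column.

4,3

0) _________
_________
_________
____^____
_________
_________
_________
1) _________
_________
_________
____X>___
_________
_________
_________
2) _________
_________
_________
____XX___
_____v___
_________
_________
3) _________
_________
_________
____XX___
____<X___
_________
_________
4) _________
_________
_________
____^X___
____XX___
_________
_________
5) _________
_________
_________
___<_X___
____XX___
_________
_________
6) _________
_________
___^_____
___X_X___
____XX___
_________
_________
7) _________
_________
___X>____
___X_X___
____XX___
_________
_________
8) _________
_________
___XX____
___XvX___
____XX___
_________
_________
9) _________
_________
___XX____
___<XX___
____XX___
_________
_________
10) _________
_________
___XX____
____XX___
___vXX___
_________
_________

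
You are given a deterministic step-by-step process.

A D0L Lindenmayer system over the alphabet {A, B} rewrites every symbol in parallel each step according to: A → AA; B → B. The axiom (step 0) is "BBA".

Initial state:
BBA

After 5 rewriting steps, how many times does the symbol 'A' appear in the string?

32

0) BBA
1) BBAA
2) BBAAAA
3) BBAAAAAAAA
4) BBAAAAAAAAAAAAAAAA
5) BBAAAAAAAAAAAAAAAAAAAAAAAAAAAAAAAA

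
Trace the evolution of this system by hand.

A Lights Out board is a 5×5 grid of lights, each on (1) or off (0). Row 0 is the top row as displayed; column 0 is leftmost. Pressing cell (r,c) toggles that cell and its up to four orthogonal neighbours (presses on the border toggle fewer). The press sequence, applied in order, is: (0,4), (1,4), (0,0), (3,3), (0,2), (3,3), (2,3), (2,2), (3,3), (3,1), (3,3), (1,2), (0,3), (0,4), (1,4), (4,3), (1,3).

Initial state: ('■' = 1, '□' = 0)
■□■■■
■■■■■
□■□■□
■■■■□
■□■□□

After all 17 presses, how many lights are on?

gen 0: ■□■■■
■■■■■
□■□■□
■■■■□
■□■□□
gen 1: ■□■□□
■■■■□
□■□■□
■■■■□
■□■□□
gen 2: ■□■□■
■■■□■
□■□■■
■■■■□
■□■□□
gen 3: □■■□■
□■■□■
□■□■■
■■■■□
■□■□□
gen 4: □■■□■
□■■□■
□■□□■
■■□□■
■□■■□
gen 5: □□□■■
□■□□■
□■□□■
■■□□■
■□■■□
gen 6: □□□■■
□■□□■
□■□■■
■■■■□
■□■□□
gen 7: □□□■■
□■□■■
□■■□□
■■■□□
■□■□□
gen 8: □□□■■
□■■■■
□□□■□
■■□□□
■□■□□
gen 9: □□□■■
□■■■■
□□□□□
■■■■■
■□■■□
gen 10: □□□■■
□■■■■
□■□□□
□□□■■
■■■■□
gen 11: □□□■■
□■■■■
□■□■□
□□■□□
■■■□□
gen 12: □□■■■
□□□□■
□■■■□
□□■□□
■■■□□
gen 13: □□□□□
□□□■■
□■■■□
□□■□□
■■■□□
gen 14: □□□■■
□□□■□
□■■■□
□□■□□
■■■□□
gen 15: □□□■□
□□□□■
□■■■■
□□■□□
■■■□□
gen 16: □□□■□
□□□□■
□■■■■
□□■■□
■■□■■
gen 17: □□□□□
□□■■□
□■■□■
□□■■□
■■□■■

11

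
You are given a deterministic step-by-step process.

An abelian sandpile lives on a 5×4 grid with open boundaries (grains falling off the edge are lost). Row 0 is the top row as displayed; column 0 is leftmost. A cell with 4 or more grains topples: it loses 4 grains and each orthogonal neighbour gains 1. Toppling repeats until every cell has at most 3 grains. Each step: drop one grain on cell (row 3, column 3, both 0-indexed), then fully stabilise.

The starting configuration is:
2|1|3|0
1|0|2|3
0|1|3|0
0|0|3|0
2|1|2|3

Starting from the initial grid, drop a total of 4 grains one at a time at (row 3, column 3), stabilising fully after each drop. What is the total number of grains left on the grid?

27

k=0  2|1|3|0
1|0|2|3
0|1|3|0
0|0|3|0
2|1|2|3
k=1  2|1|3|0
1|0|2|3
0|1|3|0
0|0|3|1
2|1|2|3
k=2  2|1|3|0
1|0|2|3
0|1|3|0
0|0|3|2
2|1|2|3
k=3  2|1|3|0
1|0|2|3
0|1|3|0
0|0|3|3
2|1|2|3
k=4  2|1|3|0
1|0|3|3
0|2|0|2
0|1|2|2
2|2|0|1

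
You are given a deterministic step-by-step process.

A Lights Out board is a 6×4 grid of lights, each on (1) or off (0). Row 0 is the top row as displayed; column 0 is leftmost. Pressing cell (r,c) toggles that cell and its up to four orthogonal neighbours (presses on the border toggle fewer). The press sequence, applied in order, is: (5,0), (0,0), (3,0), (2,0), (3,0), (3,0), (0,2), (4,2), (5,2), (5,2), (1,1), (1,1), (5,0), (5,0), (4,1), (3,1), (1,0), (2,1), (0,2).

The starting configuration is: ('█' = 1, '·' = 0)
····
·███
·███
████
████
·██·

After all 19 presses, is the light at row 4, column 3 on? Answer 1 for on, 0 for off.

0

k=0  ····
·███
·███
████
████
·██·
k=1  ····
·███
·███
████
·███
█·█·
k=2  ██··
████
·███
████
·███
█·█·
k=3  ██··
████
████
··██
████
█·█·
k=4  ██··
·███
··██
█·██
████
█·█·
k=5  ██··
·███
█·██
·███
·███
█·█·
k=6  ██··
·███
··██
█·██
████
█·█·
k=7  █·██
·█·█
··██
█·██
████
█·█·
k=8  █·██
·█·█
··██
█··█
█···
█···
k=9  █·██
·█·█
··██
█··█
█·█·
████
k=10  █·██
·█·█
··██
█··█
█···
█···
k=11  ████
█·██
·███
█··█
█···
█···
k=12  █·██
·█·█
··██
█··█
█···
█···
k=13  █·██
·█·█
··██
█··█
····
·█··
k=14  █·██
·█·█
··██
█··█
█···
█···
k=15  █·██
·█·█
··██
██·█
·██·
██··
k=16  █·██
·█·█
·███
··██
··█·
██··
k=17  ··██
█··█
████
··██
··█·
██··
k=18  ··██
██·█
···█
·███
··█·
██··
k=19  ·█··
████
···█
·███
··█·
██··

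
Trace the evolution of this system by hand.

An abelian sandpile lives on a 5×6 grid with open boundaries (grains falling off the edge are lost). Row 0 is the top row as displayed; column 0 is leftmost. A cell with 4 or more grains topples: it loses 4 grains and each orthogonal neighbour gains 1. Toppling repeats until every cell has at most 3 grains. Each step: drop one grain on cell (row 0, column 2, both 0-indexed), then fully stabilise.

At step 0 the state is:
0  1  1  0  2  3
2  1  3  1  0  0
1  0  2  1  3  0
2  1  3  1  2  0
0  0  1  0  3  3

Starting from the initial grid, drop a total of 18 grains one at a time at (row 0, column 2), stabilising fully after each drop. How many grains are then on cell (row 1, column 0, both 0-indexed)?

step 0: 0  1  1  0  2  3
2  1  3  1  0  0
1  0  2  1  3  0
2  1  3  1  2  0
0  0  1  0  3  3
step 1: 0  1  2  0  2  3
2  1  3  1  0  0
1  0  2  1  3  0
2  1  3  1  2  0
0  0  1  0  3  3
step 2: 0  1  3  0  2  3
2  1  3  1  0  0
1  0  2  1  3  0
2  1  3  1  2  0
0  0  1  0  3  3
step 3: 0  2  1  1  2  3
2  2  0  2  0  0
1  0  3  1  3  0
2  1  3  1  2  0
0  0  1  0  3  3
step 4: 0  2  2  1  2  3
2  2  0  2  0  0
1  0  3  1  3  0
2  1  3  1  2  0
0  0  1  0  3  3
step 5: 0  2  3  1  2  3
2  2  0  2  0  0
1  0  3  1  3  0
2  1  3  1  2  0
0  0  1  0  3  3
step 6: 0  3  0  2  2  3
2  2  1  2  0  0
1  0  3  1  3  0
2  1  3  1  2  0
0  0  1  0  3  3
step 7: 0  3  1  2  2  3
2  2  1  2  0  0
1  0  3  1  3  0
2  1  3  1  2  0
0  0  1  0  3  3
step 8: 0  3  2  2  2  3
2  2  1  2  0  0
1  0  3  1  3  0
2  1  3  1  2  0
0  0  1  0  3  3
step 9: 0  3  3  2  2  3
2  2  1  2  0  0
1  0  3  1  3  0
2  1  3  1  2  0
0  0  1  0  3  3
step 10: 1  0  1  3  2  3
2  3  2  2  0  0
1  0  3  1  3  0
2  1  3  1  2  0
0  0  1  0  3  3
step 11: 1  0  2  3  2  3
2  3  2  2  0  0
1  0  3  1  3  0
2  1  3  1  2  0
0  0  1  0  3  3
step 12: 1  0  3  3  2  3
2  3  2  2  0  0
1  0  3  1  3  0
2  1  3  1  2  0
0  0  1  0  3  3
step 13: 1  1  1  0  3  3
2  3  3  3  0  0
1  0  3  1  3  0
2  1  3  1  2  0
0  0  1  0  3  3
step 14: 1  1  2  0  3  3
2  3  3  3  0  0
1  0  3  1  3  0
2  1  3  1  2  0
0  0  1  0  3  3
step 15: 1  1  3  0  3  3
2  3  3  3  0  0
1  0  3  1  3  0
2  1  3  1  2  0
0  0  1  0  3  3
step 16: 1  3  1  2  3  3
3  0  3  0  1  0
1  2  1  3  3  0
2  2  0  2  2  0
0  0  2  0  3  3
step 17: 1  3  2  2  3  3
3  0  3  0  1  0
1  2  1  3  3  0
2  2  0  2  2  0
0  0  2  0  3  3
step 18: 1  3  3  2  3  3
3  0  3  0  1  0
1  2  1  3  3  0
2  2  0  2  2  0
0  0  2  0  3  3

3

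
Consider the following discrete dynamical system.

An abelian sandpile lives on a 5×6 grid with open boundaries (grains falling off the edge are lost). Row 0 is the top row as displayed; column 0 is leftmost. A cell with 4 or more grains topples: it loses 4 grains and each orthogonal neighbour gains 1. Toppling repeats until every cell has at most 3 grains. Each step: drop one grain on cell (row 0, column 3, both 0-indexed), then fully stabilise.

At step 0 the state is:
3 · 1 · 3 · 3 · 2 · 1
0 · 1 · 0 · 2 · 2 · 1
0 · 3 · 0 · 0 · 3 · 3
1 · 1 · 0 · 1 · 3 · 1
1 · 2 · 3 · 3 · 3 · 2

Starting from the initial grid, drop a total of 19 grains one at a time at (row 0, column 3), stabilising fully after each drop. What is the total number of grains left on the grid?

53

0) 3 · 1 · 3 · 3 · 2 · 1
0 · 1 · 0 · 2 · 2 · 1
0 · 3 · 0 · 0 · 3 · 3
1 · 1 · 0 · 1 · 3 · 1
1 · 2 · 3 · 3 · 3 · 2
1) 3 · 2 · 0 · 1 · 3 · 1
0 · 1 · 1 · 3 · 2 · 1
0 · 3 · 0 · 0 · 3 · 3
1 · 1 · 0 · 1 · 3 · 1
1 · 2 · 3 · 3 · 3 · 2
2) 3 · 2 · 0 · 2 · 3 · 1
0 · 1 · 1 · 3 · 2 · 1
0 · 3 · 0 · 0 · 3 · 3
1 · 1 · 0 · 1 · 3 · 1
1 · 2 · 3 · 3 · 3 · 2
3) 3 · 2 · 0 · 3 · 3 · 1
0 · 1 · 1 · 3 · 2 · 1
0 · 3 · 0 · 0 · 3 · 3
1 · 1 · 0 · 1 · 3 · 1
1 · 2 · 3 · 3 · 3 · 2
4) 3 · 2 · 1 · 2 · 1 · 2
0 · 1 · 2 · 1 · 1 · 3
0 · 3 · 0 · 2 · 2 · 0
1 · 1 · 1 · 3 · 1 · 3
1 · 3 · 0 · 1 · 1 · 3
5) 3 · 2 · 1 · 3 · 1 · 2
0 · 1 · 2 · 1 · 1 · 3
0 · 3 · 0 · 2 · 2 · 0
1 · 1 · 1 · 3 · 1 · 3
1 · 3 · 0 · 1 · 1 · 3
6) 3 · 2 · 2 · 0 · 2 · 2
0 · 1 · 2 · 2 · 1 · 3
0 · 3 · 0 · 2 · 2 · 0
1 · 1 · 1 · 3 · 1 · 3
1 · 3 · 0 · 1 · 1 · 3
7) 3 · 2 · 2 · 1 · 2 · 2
0 · 1 · 2 · 2 · 1 · 3
0 · 3 · 0 · 2 · 2 · 0
1 · 1 · 1 · 3 · 1 · 3
1 · 3 · 0 · 1 · 1 · 3
8) 3 · 2 · 2 · 2 · 2 · 2
0 · 1 · 2 · 2 · 1 · 3
0 · 3 · 0 · 2 · 2 · 0
1 · 1 · 1 · 3 · 1 · 3
1 · 3 · 0 · 1 · 1 · 3
9) 3 · 2 · 2 · 3 · 2 · 2
0 · 1 · 2 · 2 · 1 · 3
0 · 3 · 0 · 2 · 2 · 0
1 · 1 · 1 · 3 · 1 · 3
1 · 3 · 0 · 1 · 1 · 3
10) 3 · 2 · 3 · 0 · 3 · 2
0 · 1 · 2 · 3 · 1 · 3
0 · 3 · 0 · 2 · 2 · 0
1 · 1 · 1 · 3 · 1 · 3
1 · 3 · 0 · 1 · 1 · 3
11) 3 · 2 · 3 · 1 · 3 · 2
0 · 1 · 2 · 3 · 1 · 3
0 · 3 · 0 · 2 · 2 · 0
1 · 1 · 1 · 3 · 1 · 3
1 · 3 · 0 · 1 · 1 · 3
12) 3 · 2 · 3 · 2 · 3 · 2
0 · 1 · 2 · 3 · 1 · 3
0 · 3 · 0 · 2 · 2 · 0
1 · 1 · 1 · 3 · 1 · 3
1 · 3 · 0 · 1 · 1 · 3
13) 3 · 2 · 3 · 3 · 3 · 2
0 · 1 · 2 · 3 · 1 · 3
0 · 3 · 0 · 2 · 2 · 0
1 · 1 · 1 · 3 · 1 · 3
1 · 3 · 0 · 1 · 1 · 3
14) 3 · 3 · 1 · 3 · 0 · 3
0 · 2 · 0 · 1 · 3 · 3
0 · 3 · 1 · 3 · 2 · 0
1 · 1 · 1 · 3 · 1 · 3
1 · 3 · 0 · 1 · 1 · 3
15) 3 · 3 · 2 · 0 · 1 · 3
0 · 2 · 0 · 2 · 3 · 3
0 · 3 · 1 · 3 · 2 · 0
1 · 1 · 1 · 3 · 1 · 3
1 · 3 · 0 · 1 · 1 · 3
16) 3 · 3 · 2 · 1 · 1 · 3
0 · 2 · 0 · 2 · 3 · 3
0 · 3 · 1 · 3 · 2 · 0
1 · 1 · 1 · 3 · 1 · 3
1 · 3 · 0 · 1 · 1 · 3
17) 3 · 3 · 2 · 2 · 1 · 3
0 · 2 · 0 · 2 · 3 · 3
0 · 3 · 1 · 3 · 2 · 0
1 · 1 · 1 · 3 · 1 · 3
1 · 3 · 0 · 1 · 1 · 3
18) 3 · 3 · 2 · 3 · 1 · 3
0 · 2 · 0 · 2 · 3 · 3
0 · 3 · 1 · 3 · 2 · 0
1 · 1 · 1 · 3 · 1 · 3
1 · 3 · 0 · 1 · 1 · 3
19) 3 · 3 · 3 · 0 · 2 · 3
0 · 2 · 0 · 3 · 3 · 3
0 · 3 · 1 · 3 · 2 · 0
1 · 1 · 1 · 3 · 1 · 3
1 · 3 · 0 · 1 · 1 · 3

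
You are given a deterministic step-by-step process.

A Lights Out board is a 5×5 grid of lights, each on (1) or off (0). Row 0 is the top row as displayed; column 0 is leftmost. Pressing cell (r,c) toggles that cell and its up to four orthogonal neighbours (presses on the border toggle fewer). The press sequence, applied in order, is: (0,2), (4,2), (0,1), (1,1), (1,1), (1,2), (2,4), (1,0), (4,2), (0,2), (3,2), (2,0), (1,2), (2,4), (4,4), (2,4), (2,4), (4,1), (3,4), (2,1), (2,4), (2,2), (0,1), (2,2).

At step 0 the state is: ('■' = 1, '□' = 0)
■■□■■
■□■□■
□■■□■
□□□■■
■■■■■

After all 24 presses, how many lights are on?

[0] ■■□■■
■□■□■
□■■□■
□□□■■
■■■■■
[1] ■□■□■
■□□□■
□■■□■
□□□■■
■■■■■
[2] ■□■□■
■□□□■
□■■□■
□□■■■
■□□□■
[3] □■□□■
■■□□■
□■■□■
□□■■■
■□□□■
[4] □□□□■
□□■□■
□□■□■
□□■■■
■□□□■
[5] □■□□■
■■□□■
□■■□■
□□■■■
■□□□■
[6] □■■□■
■□■■■
□■□□■
□□■■■
■□□□■
[7] □■■□■
■□■■□
□■□■□
□□■■□
■□□□■
[8] ■■■□■
□■■■□
■■□■□
□□■■□
■□□□■
[9] ■■■□■
□■■■□
■■□■□
□□□■□
■■■■■
[10] ■□□■■
□■□■□
■■□■□
□□□■□
■■■■■
[11] ■□□■■
□■□■□
■■■■□
□■■□□
■■□■■
[12] ■□□■■
■■□■□
□□■■□
■■■□□
■■□■■
[13] ■□■■■
■□■□□
□□□■□
■■■□□
■■□■■
[14] ■□■■■
■□■□■
□□□□■
■■■□■
■■□■■
[15] ■□■■■
■□■□■
□□□□■
■■■□□
■■□□□
[16] ■□■■■
■□■□□
□□□■□
■■■□■
■■□□□
[17] ■□■■■
■□■□■
□□□□■
■■■□□
■■□□□
[18] ■□■■■
■□■□■
□□□□■
■□■□□
□□■□□
[19] ■□■■■
■□■□■
□□□□□
■□■■■
□□■□■
[20] ■□■■■
■■■□■
■■■□□
■■■■■
□□■□■
[21] ■□■■■
■■■□□
■■■■■
■■■■□
□□■□■
[22] ■□■■■
■■□□□
■□□□■
■■□■□
□□■□■
[23] □■□■■
■□□□□
■□□□■
■■□■□
□□■□■
[24] □■□■■
■□■□□
■■■■■
■■■■□
□□■□■

16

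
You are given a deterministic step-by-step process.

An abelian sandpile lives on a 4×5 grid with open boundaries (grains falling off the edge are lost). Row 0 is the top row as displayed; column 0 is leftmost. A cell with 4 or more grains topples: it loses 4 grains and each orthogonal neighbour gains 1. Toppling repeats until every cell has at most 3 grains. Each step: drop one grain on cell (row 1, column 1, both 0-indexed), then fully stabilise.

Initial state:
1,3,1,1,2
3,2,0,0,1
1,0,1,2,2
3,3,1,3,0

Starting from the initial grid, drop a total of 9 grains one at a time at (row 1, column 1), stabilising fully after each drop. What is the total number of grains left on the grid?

gen 0: 1,3,1,1,2
3,2,0,0,1
1,0,1,2,2
3,3,1,3,0
gen 1: 1,3,1,1,2
3,3,0,0,1
1,0,1,2,2
3,3,1,3,0
gen 2: 3,0,2,1,2
0,2,1,0,1
2,1,1,2,2
3,3,1,3,0
gen 3: 3,0,2,1,2
0,3,1,0,1
2,1,1,2,2
3,3,1,3,0
gen 4: 3,1,2,1,2
1,0,2,0,1
2,2,1,2,2
3,3,1,3,0
gen 5: 3,1,2,1,2
1,1,2,0,1
2,2,1,2,2
3,3,1,3,0
gen 6: 3,1,2,1,2
1,2,2,0,1
2,2,1,2,2
3,3,1,3,0
gen 7: 3,1,2,1,2
1,3,2,0,1
2,2,1,2,2
3,3,1,3,0
gen 8: 3,2,2,1,2
2,0,3,0,1
2,3,1,2,2
3,3,1,3,0
gen 9: 3,2,2,1,2
2,1,3,0,1
2,3,1,2,2
3,3,1,3,0

37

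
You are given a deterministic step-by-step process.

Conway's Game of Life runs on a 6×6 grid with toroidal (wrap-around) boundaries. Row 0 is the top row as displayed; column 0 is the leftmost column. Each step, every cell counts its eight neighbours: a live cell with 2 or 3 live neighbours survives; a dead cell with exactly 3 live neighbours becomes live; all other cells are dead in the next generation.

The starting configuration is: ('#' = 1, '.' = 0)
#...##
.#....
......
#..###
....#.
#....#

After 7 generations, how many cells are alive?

0) #...##
.#....
......
#..###
....#.
#....#
1) .#..#.
#....#
#...##
...###
...#..
#.....
2) .#....
.#....
...#..
#..#..
...#.#
......
3) ......
..#...
..#...
..##..
....#.
......
4) ......
......
.##...
..##..
...#..
......
5) ......
......
.###..
.#.#..
..##..
......
6) ......
..#...
.#.#..
.#..#.
..##..
......
7) ......
..#...
.#.#..
.#..#.
..##..
......

7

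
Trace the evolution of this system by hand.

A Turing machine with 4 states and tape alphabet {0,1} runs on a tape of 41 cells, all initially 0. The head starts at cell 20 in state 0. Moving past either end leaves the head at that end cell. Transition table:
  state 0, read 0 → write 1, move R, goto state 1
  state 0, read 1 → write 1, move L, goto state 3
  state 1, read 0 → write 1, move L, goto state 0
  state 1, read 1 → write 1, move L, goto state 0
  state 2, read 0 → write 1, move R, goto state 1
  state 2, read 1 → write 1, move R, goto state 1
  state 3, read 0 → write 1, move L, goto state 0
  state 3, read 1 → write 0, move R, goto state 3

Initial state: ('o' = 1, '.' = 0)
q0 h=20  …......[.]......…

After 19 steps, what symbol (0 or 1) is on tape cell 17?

t=0: q0 h=20  …......[.]......…
t=1: q1 h=21  ….....o[.]......…
t=2: q0 h=20  …......[o]o.....…
t=3: q3 h=19  …......[.]oo....…
t=4: q0 h=18  …......[.]ooo...…
t=5: q1 h=19  ….....o[o]oo....…
t=6: q0 h=18  …......[o]ooo...…
t=7: q3 h=17  …......[.]oooo..…
t=8: q0 h=16  …......[.]ooooo.…
t=9: q1 h=17  ….....o[o]oooo..…
t=10: q0 h=16  …......[o]ooooo.…
t=11: q3 h=15  …......[.]oooooo…
t=12: q0 h=14  …......[.]oooooo…
t=13: q1 h=15  ….....o[o]oooooo…
t=14: q0 h=14  …......[o]oooooo…
t=15: q3 h=13  …......[.]oooooo…
t=16: q0 h=12  …......[.]oooooo…
t=17: q1 h=13  ….....o[o]oooooo…
t=18: q0 h=12  …......[o]oooooo…
t=19: q3 h=11  …......[.]oooooo…

1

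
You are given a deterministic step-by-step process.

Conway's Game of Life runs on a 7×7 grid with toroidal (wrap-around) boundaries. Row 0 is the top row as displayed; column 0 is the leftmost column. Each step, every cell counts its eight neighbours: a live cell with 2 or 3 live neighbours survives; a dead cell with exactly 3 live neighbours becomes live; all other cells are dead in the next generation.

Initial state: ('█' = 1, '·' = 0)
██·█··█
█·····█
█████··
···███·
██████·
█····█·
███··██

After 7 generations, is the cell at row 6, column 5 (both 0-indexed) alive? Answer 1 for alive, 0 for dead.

0

k=0  ██·█··█
█·····█
█████··
···███·
██████·
█····█·
███··██
k=1  ·······
····██·
███····
·······
███····
·······
··█·██·
k=2  ···█···
·█·····
·█·····
·······
·█·····
··██···
·······
k=3  ·······
··█····
·······
·······
··█····
··█····
··██···
k=4  ··██···
·······
·······
·······
·······
·██····
··██···
k=5  ··██···
·······
·······
·······
·······
·███···
·······
k=6  ·······
·······
·······
·······
··█····
··█····
·█·····
k=7  ·······
·······
·······
·······
·······
·██····
·······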